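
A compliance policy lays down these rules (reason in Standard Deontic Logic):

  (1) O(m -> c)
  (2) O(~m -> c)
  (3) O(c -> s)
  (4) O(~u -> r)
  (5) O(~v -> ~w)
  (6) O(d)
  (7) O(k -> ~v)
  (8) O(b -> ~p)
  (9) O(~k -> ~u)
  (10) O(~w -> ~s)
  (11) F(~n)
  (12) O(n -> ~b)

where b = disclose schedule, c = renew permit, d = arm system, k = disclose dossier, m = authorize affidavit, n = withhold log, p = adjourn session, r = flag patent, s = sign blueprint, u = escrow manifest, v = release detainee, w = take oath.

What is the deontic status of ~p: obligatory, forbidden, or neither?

Premise 8 is O(b -> ~p), but O(b) is not derivable from the premises, so it does not yield O(~p).
No premise or chain of K-axiom applications forces O(~p), and none forces O(p). So ~p is neither obligatory nor forbidden under these norms.

Neither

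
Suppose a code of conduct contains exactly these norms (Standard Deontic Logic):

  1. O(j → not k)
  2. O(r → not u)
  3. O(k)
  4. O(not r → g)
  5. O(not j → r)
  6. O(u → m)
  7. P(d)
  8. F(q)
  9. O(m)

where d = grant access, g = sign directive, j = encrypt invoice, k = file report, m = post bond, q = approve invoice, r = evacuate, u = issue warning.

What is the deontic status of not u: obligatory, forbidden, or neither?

Obligatory

Premise 3 states O(k) outright.
The contrapositive of premise 1 (O(j → not k)) is O(k → not j), and O(k) is already established, so O(not j).
From O(not j) and premise 5, O(not j → r), we obtain O(r).
Applying K to premise 2 (O(r → not u)) and O(r) yields O(not u).
Premises 4, 6, 7, 8, 9 do not contribute to this derivation.
Hence not u is obligatory.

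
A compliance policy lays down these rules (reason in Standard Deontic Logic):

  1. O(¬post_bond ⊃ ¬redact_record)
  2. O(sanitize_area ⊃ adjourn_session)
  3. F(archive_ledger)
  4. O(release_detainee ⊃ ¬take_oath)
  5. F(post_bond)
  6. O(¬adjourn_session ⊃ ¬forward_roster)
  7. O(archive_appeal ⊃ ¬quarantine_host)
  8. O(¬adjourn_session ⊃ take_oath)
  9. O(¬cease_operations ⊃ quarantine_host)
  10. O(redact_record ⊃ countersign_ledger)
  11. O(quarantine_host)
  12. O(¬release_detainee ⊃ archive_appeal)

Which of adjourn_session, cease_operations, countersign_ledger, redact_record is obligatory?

adjourn_session

Premise 11 gives O(quarantine_host).
The contrapositive of premise 7 (O(archive_appeal ⊃ ¬quarantine_host)) is O(quarantine_host ⊃ ¬archive_appeal), and O(quarantine_host) is already established, so O(¬archive_appeal).
Premise 12, O(¬release_detainee ⊃ archive_appeal), contraposes to O(¬archive_appeal ⊃ release_detainee); with O(¬archive_appeal) we get O(release_detainee).
Applying K to premise 4 (O(release_detainee ⊃ ¬take_oath)) and O(release_detainee) yields O(¬take_oath).
Premise 8 is O(¬adjourn_session ⊃ take_oath); contrapositively O(¬take_oath ⊃ adjourn_session). Since O(¬take_oath) holds, K gives O(adjourn_session).
So O(adjourn_session) holds — adjourn_session is obligatory. None of the other listed options is made obligatory by any chain of premises.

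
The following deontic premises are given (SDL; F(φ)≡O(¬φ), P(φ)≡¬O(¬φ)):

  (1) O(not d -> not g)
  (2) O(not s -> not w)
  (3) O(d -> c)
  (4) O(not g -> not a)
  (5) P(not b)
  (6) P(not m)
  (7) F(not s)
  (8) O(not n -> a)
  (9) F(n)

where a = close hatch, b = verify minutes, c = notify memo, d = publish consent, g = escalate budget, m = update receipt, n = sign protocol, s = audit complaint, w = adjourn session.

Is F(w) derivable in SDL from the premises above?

Premise 2 is O(not s -> not w), but O(not s) is not derivable from the premises, so it does not yield O(not w).
No other premise forces O(not w). An ideal world satisfying every premise can still have w true, so F(w) is not derivable.

No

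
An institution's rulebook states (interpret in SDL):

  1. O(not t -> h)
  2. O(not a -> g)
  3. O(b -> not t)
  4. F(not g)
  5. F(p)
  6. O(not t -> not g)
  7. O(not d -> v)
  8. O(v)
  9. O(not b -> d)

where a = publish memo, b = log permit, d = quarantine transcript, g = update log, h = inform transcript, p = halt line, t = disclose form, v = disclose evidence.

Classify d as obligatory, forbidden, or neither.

Obligatory

Premise 4, F(not g), is equivalent to O(g).
Premise 6, O(not t -> not g), contraposes to O(g -> t); with O(g) we get O(t).
The contrapositive of premise 3 (O(b -> not t)) is O(t -> not b), and O(t) is already established, so O(not b).
Applying K to premise 9 (O(not b -> d)) and O(not b) yields O(d).
Premises 1, 2, 5, 7, 8 do not contribute to this derivation.
Hence d is obligatory.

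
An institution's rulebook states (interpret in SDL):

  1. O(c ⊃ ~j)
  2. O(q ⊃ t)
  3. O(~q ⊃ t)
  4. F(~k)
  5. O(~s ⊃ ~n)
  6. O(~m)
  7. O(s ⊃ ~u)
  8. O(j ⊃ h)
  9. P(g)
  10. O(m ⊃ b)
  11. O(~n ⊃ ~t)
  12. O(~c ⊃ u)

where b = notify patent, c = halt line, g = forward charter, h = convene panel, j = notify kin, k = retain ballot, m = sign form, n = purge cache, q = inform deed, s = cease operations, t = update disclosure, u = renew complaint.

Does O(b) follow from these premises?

Premise 10 is O(m ⊃ b), but O(m) is not derivable from the premises, so it does not yield O(b).
No other premise forces O(b). An ideal world satisfying every premise can still have b false, so O(b) is not derivable.

No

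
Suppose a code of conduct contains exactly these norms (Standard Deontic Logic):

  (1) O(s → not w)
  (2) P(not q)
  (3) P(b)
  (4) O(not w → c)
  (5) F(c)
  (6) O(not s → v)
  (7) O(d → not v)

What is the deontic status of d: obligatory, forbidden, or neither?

Forbidden

Premise 5, F(c), is equivalent to O(not c).
Premise 4, O(not w → c), contraposes to O(not c → w); with O(not c) we get O(w).
Premise 1 is O(s → not w); contrapositively O(w → not s). Since O(w) holds, K gives O(not s).
Applying K to premise 6 (O(not s → v)) and O(not s) yields O(v).
Premise 7 is O(d → not v); contrapositively O(v → not d). Since O(v) holds, K gives O(not d).
Premises 2, 3 do not contribute to this derivation.
Thus O(not d), which is F(d): d is forbidden.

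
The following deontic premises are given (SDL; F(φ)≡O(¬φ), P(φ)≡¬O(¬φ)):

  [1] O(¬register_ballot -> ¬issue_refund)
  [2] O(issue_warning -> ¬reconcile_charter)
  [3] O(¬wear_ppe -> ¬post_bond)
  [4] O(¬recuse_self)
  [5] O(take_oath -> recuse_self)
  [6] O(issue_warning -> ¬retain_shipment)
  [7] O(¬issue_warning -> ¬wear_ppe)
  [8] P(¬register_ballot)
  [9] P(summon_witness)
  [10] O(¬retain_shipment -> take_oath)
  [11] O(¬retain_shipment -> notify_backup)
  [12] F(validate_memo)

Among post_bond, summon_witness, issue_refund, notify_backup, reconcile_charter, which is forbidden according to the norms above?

post_bond

Premise 4 states O(¬recuse_self) outright.
The contrapositive of premise 5 (O(take_oath -> recuse_self)) is O(¬recuse_self -> ¬take_oath), and O(¬recuse_self) is already established, so O(¬take_oath).
The contrapositive of premise 10 (O(¬retain_shipment -> take_oath)) is O(¬take_oath -> retain_shipment), and O(¬take_oath) is already established, so O(retain_shipment).
Premise 6 is O(issue_warning -> ¬retain_shipment); contrapositively O(retain_shipment -> ¬issue_warning). Since O(retain_shipment) holds, K gives O(¬issue_warning).
Premise 7 is O(¬issue_warning -> ¬wear_ppe); since O(¬issue_warning), deontic closure gives O(¬wear_ppe).
From O(¬wear_ppe) and premise 3, O(¬wear_ppe -> ¬post_bond), we obtain O(¬post_bond).
So O(¬post_bond) holds, i.e. post_bond is forbidden. None of the other listed options is forbidden under the premises.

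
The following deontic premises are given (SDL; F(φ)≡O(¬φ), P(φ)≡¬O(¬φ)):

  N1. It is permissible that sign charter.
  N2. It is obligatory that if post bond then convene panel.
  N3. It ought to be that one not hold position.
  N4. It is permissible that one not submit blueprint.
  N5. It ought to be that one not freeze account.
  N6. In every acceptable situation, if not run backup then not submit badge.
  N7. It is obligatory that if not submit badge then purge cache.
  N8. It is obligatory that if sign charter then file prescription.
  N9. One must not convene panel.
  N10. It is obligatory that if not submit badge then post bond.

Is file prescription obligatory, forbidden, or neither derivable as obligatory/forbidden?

Premise 8 is O(sign_charter → file_prescription), but O(sign_charter) is not derivable from the premises (the permission P(sign_charter) asserts only ¬O(¬sign_charter), not O(sign_charter)), so it does not yield O(file_prescription).
No premise or chain of K-axiom applications forces O(file_prescription), and none forces O(¬file_prescription). So file_prescription is neither obligatory nor forbidden under these norms.

Neither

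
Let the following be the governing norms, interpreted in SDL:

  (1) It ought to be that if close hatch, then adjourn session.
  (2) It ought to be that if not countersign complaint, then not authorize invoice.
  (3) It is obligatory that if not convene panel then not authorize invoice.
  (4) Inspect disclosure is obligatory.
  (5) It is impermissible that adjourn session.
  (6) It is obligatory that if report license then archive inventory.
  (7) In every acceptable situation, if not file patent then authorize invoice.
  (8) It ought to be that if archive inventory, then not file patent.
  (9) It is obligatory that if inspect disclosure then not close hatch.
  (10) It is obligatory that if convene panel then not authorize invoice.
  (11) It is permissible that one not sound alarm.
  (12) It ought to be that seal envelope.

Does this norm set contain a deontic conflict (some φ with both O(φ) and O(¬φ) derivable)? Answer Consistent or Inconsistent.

Premise 1 is O(close_hatch → adjourn_session), but O(close_hatch) is not derivable from the premises, so it does not yield O(adjourn_session).
So O(adjourn_session) is not derivable, and the apparent clash with O(¬adjourn_session) does not arise.
A world satisfying every obligation exists (e.g. adjourn_session=false, archive_inventory=false, authorize_invoice=false, close_hatch=false, convene_panel=false, countersign_complaint=false, file_patent=true, inspect_disclosure=true, report_license=false, seal_envelope=true, sound_alarm=false); no atom is both obligatory and forbidden, so the set is consistent.

Consistent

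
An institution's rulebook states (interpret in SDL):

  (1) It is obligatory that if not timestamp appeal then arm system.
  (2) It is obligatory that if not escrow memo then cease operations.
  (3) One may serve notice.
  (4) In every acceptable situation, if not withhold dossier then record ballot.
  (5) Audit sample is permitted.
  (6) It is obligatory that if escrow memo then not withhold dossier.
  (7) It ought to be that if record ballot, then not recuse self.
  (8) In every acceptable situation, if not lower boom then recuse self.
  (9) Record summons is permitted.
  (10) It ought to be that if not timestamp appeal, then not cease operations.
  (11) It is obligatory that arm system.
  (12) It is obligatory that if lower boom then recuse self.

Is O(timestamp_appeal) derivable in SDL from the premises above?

Yes

Premises 12 and 8 are O(lower_boom → recuse_self) and O(¬lower_boom → recuse_self); every ideal world satisfies lower_boom or ¬lower_boom, so in either case recuse_self holds — hence O(recuse_self).
Premise 7, O(record_ballot → ¬recuse_self), contraposes to O(recuse_self → ¬record_ballot); with O(recuse_self) we get O(¬record_ballot).
The contrapositive of premise 4 (O(¬withhold_dossier → record_ballot)) is O(¬record_ballot → withhold_dossier), and O(¬record_ballot) is already established, so O(withhold_dossier).
Premise 6 is O(escrow_memo → ¬withhold_dossier); contrapositively O(withhold_dossier → ¬escrow_memo). Since O(withhold_dossier) holds, K gives O(¬escrow_memo).
From O(¬escrow_memo) and premise 2, O(¬escrow_memo → cease_operations), we obtain O(cease_operations).
The contrapositive of premise 10 (O(¬timestamp_appeal → ¬cease_operations)) is O(cease_operations → timestamp_appeal), and O(cease_operations) is already established, so O(timestamp_appeal).
Premises 1, 3, 5, 9, 11 do not contribute to this derivation.
So O(timestamp_appeal) follows.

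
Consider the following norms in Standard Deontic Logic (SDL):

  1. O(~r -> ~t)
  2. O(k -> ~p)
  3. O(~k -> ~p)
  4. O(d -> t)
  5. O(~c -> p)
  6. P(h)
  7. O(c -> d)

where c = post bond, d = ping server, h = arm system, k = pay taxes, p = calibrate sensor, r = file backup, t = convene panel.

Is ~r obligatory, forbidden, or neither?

Forbidden

Premises 3 and 2 cover both cases: O(~k -> ~p) and O(k -> ~p). Since ~k ∨ k is a tautology, O(~p) follows.
Premise 5, O(~c -> p), contraposes to O(~p -> c); with O(~p) we get O(c).
Premise 7 is O(c -> d); since O(c), deontic closure gives O(d).
From O(d) and premise 4, O(d -> t), we obtain O(t).
Premise 1 is O(~r -> ~t); contrapositively O(t -> r). Since O(t) holds, K gives O(r).
Premise 6 does not contribute to this derivation.
Thus O(r), which is F(~r): ~r is forbidden.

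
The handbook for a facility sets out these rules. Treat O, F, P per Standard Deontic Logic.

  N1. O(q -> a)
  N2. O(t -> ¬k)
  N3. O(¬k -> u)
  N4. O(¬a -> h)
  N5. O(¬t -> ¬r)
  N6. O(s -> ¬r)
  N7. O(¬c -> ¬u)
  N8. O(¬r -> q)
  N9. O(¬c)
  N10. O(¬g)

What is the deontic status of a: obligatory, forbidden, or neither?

Premise 9 states O(¬c) outright.
From O(¬c) and premise 7, O(¬c -> ¬u), we obtain O(¬u).
Premise 3, O(¬k -> u), contraposes to O(¬u -> k); with O(¬u) we get O(k).
The contrapositive of premise 2 (O(t -> ¬k)) is O(k -> ¬t), and O(k) is already established, so O(¬t).
Premise 5 is O(¬t -> ¬r); since O(¬t), deontic closure gives O(¬r).
With premise 8, O(¬r -> q), the K-axiom yields O(q).
From O(q) and premise 1, O(q -> a), we obtain O(a).
Premises 4, 6, 10 do not contribute to this derivation.
Hence a is obligatory.

Obligatory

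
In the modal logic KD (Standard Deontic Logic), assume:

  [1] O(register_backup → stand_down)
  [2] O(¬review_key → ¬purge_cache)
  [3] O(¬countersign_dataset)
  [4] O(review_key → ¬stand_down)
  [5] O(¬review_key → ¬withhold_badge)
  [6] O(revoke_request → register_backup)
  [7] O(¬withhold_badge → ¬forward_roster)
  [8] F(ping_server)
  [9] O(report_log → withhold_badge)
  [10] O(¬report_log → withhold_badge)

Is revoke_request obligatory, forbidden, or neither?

By case analysis on report_log: premise 9 gives O(report_log → withhold_badge) and premise 10 gives O(¬report_log → withhold_badge), so O(withhold_badge) either way.
The contrapositive of premise 5 (O(¬review_key → ¬withhold_badge)) is O(withhold_badge → review_key), and O(withhold_badge) is already established, so O(review_key).
With premise 4, O(review_key → ¬stand_down), the K-axiom yields O(¬stand_down).
Premise 1, O(register_backup → stand_down), contraposes to O(¬stand_down → ¬register_backup); with O(¬stand_down) we get O(¬register_backup).
The contrapositive of premise 6 (O(revoke_request → register_backup)) is O(¬register_backup → ¬revoke_request), and O(¬register_backup) is already established, so O(¬revoke_request).
Premises 2, 3, 7, 8 do not contribute to this derivation.
Thus O(¬revoke_request), which is F(revoke_request): revoke_request is forbidden.

Forbidden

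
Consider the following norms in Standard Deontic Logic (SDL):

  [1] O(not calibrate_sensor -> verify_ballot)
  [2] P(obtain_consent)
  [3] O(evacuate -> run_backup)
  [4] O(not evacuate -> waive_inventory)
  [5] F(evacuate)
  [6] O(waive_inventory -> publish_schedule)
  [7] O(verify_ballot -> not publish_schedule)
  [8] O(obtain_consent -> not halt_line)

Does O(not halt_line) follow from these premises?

Premise 8 is O(obtain_consent -> not halt_line), but O(obtain_consent) is not derivable from the premises (the permission P(obtain_consent) asserts only not O(not obtain_consent), not O(obtain_consent)), so it does not yield O(not halt_line).
No other premise forces O(not halt_line). An ideal world satisfying every premise can still have not halt_line false, so O(not halt_line) is not derivable.

No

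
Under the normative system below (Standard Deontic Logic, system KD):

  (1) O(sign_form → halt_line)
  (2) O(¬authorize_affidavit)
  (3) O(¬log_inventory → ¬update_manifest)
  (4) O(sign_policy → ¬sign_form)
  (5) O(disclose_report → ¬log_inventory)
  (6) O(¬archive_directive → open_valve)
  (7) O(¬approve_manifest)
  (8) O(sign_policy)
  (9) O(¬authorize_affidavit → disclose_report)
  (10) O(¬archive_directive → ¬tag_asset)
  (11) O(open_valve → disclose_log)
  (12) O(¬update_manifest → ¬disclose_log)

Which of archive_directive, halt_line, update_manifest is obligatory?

From premise 2 we have O(¬authorize_affidavit).
From O(¬authorize_affidavit) and premise 9, O(¬authorize_affidavit → disclose_report), we obtain O(disclose_report).
From O(disclose_report) and premise 5, O(disclose_report → ¬log_inventory), we obtain O(¬log_inventory).
From O(¬log_inventory) and premise 3, O(¬log_inventory → ¬update_manifest), we obtain O(¬update_manifest).
With premise 12, O(¬update_manifest → ¬disclose_log), the K-axiom yields O(¬disclose_log).
Premise 11 is O(open_valve → disclose_log); contrapositively O(¬disclose_log → ¬open_valve). Since O(¬disclose_log) holds, K gives O(¬open_valve).
The contrapositive of premise 6 (O(¬archive_directive → open_valve)) is O(¬open_valve → archive_directive), and O(¬open_valve) is already established, so O(archive_directive).
So O(archive_directive) holds — archive_directive is obligatory. None of the other listed options is made obligatory by any chain of premises.

archive_directive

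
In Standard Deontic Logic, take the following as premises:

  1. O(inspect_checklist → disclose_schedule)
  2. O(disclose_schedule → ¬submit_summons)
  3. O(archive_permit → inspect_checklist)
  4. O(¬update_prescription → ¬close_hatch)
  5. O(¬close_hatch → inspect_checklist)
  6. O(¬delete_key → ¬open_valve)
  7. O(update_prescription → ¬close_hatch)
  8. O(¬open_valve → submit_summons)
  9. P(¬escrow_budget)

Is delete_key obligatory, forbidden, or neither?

Premises 4 and 7 are O(¬update_prescription → ¬close_hatch) and O(update_prescription → ¬close_hatch); every ideal world satisfies ¬update_prescription or update_prescription, so in either case ¬close_hatch holds — hence O(¬close_hatch).
Premise 5 is O(¬close_hatch → inspect_checklist); since O(¬close_hatch), deontic closure gives O(inspect_checklist).
From O(inspect_checklist) and premise 1, O(inspect_checklist → disclose_schedule), we obtain O(disclose_schedule).
From O(disclose_schedule) and premise 2, O(disclose_schedule → ¬submit_summons), we obtain O(¬submit_summons).
The contrapositive of premise 8 (O(¬open_valve → submit_summons)) is O(¬submit_summons → open_valve), and O(¬submit_summons) is already established, so O(open_valve).
Premise 6, O(¬delete_key → ¬open_valve), contraposes to O(open_valve → delete_key); with O(open_valve) we get O(delete_key).
Premises 3, 9 do not contribute to this derivation.
Hence delete_key is obligatory.

Obligatory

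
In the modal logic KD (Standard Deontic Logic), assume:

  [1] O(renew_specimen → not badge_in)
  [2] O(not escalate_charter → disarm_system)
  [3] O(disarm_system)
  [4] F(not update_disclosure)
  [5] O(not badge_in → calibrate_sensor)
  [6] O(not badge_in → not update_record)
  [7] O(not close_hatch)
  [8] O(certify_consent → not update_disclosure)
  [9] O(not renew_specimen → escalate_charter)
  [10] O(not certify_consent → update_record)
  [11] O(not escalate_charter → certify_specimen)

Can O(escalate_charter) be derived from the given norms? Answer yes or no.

Yes

Premise 4 is F(not update_disclosure), i.e. O(update_disclosure).
Premise 8 is O(certify_consent → not update_disclosure); contrapositively O(update_disclosure → not certify_consent). Since O(update_disclosure) holds, K gives O(not certify_consent).
Premise 10 is O(not certify_consent → update_record); since O(not certify_consent), deontic closure gives O(update_record).
Premise 6 is O(not badge_in → not update_record); contrapositively O(update_record → badge_in). Since O(update_record) holds, K gives O(badge_in).
Premise 1, O(renew_specimen → not badge_in), contraposes to O(badge_in → not renew_specimen); with O(badge_in) we get O(not renew_specimen).
With premise 9, O(not renew_specimen → escalate_charter), the K-axiom yields O(escalate_charter).
Premises 2, 3, 5, 7, 11 do not contribute to this derivation.
So O(escalate_charter) follows.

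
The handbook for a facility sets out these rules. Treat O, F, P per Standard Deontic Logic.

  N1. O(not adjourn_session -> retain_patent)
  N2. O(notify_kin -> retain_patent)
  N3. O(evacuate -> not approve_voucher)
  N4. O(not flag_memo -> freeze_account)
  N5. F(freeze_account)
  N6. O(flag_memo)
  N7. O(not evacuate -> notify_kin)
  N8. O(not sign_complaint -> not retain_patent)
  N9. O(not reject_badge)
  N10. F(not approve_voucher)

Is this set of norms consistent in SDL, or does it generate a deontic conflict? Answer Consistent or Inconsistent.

Consistent

Premise 4 is O(not flag_memo -> freeze_account), but O(not flag_memo) is not derivable from the premises, so it does not yield O(freeze_account).
So O(freeze_account) is not derivable, and the apparent clash with O(not freeze_account) does not arise.
A world satisfying every obligation exists (e.g. adjourn_session=false, approve_voucher=true, evacuate=false, flag_memo=true, freeze_account=false, notify_kin=true, reject_badge=false, retain_patent=true, sign_complaint=true); no atom is both obligatory and forbidden, so the set is consistent.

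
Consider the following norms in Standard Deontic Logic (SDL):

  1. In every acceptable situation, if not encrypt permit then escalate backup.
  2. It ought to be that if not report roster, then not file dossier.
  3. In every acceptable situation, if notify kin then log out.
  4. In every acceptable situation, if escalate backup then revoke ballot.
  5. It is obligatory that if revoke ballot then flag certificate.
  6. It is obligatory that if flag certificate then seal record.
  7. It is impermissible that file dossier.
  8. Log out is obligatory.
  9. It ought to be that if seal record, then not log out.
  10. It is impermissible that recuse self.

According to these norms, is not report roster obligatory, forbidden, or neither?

Premise 2 is O(¬report_roster → ¬file_dossier); even if O(¬file_dossier) held, inferring O(¬report_roster) would be affirming the consequent — invalid.
No premise or chain of K-axiom applications forces O(¬report_roster), and none forces O(report_roster). So ¬report_roster is neither obligatory nor forbidden under these norms.

Neither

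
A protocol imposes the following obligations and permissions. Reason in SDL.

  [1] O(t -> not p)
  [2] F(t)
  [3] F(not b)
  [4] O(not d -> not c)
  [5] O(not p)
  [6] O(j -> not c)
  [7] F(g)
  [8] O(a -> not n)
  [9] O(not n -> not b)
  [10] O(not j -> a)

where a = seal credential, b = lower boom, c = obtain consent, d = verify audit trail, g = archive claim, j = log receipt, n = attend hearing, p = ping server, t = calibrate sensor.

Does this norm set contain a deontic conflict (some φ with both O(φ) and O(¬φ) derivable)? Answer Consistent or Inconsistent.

Premise 1 is O(t -> not p); even if O(not p) held, inferring O(t) would be affirming the consequent — invalid.
So O(t) is not derivable, and the apparent clash with O(not t) does not arise.
A world satisfying every obligation exists (e.g. a=false, b=true, c=false, d=false, g=false, j=true, n=true, p=false, t=false); no atom is both obligatory and forbidden, so the set is consistent.

Consistent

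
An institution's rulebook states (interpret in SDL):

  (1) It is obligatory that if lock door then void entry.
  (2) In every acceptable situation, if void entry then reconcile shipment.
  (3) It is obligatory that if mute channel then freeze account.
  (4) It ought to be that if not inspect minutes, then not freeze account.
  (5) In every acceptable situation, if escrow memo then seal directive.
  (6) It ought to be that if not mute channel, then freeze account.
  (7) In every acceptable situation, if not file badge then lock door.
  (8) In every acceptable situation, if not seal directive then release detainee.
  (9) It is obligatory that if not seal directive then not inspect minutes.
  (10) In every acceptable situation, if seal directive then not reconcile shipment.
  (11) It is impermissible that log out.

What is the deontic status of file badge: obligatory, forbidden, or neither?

Obligatory

By case analysis on mute_channel: premise 3 gives O(mute_channel → freeze_account) and premise 6 gives O(¬mute_channel → freeze_account), so O(freeze_account) either way.
Premise 4, O(¬inspect_minutes → ¬freeze_account), contraposes to O(freeze_account → inspect_minutes); with O(freeze_account) we get O(inspect_minutes).
Premise 9, O(¬seal_directive → ¬inspect_minutes), contraposes to O(inspect_minutes → seal_directive); with O(inspect_minutes) we get O(seal_directive).
From O(seal_directive) and premise 10, O(seal_directive → ¬reconcile_shipment), we obtain O(¬reconcile_shipment).
Premise 2, O(void_entry → reconcile_shipment), contraposes to O(¬reconcile_shipment → ¬void_entry); with O(¬reconcile_shipment) we get O(¬void_entry).
Premise 1 is O(lock_door → void_entry); contrapositively O(¬void_entry → ¬lock_door). Since O(¬void_entry) holds, K gives O(¬lock_door).
Premise 7, O(¬file_badge → lock_door), contraposes to O(¬lock_door → file_badge); with O(¬lock_door) we get O(file_badge).
Premises 5, 8, 11 do not contribute to this derivation.
Hence file_badge is obligatory.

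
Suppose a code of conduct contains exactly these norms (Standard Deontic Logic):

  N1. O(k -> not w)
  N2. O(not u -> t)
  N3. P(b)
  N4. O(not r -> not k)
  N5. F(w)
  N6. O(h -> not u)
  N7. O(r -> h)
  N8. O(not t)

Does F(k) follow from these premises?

Premise 8 gives O(not t).
Premise 2, O(not u -> t), contraposes to O(not t -> u); with O(not t) we get O(u).
Premise 6, O(h -> not u), contraposes to O(u -> not h); with O(u) we get O(not h).
Premise 7 is O(r -> h); contrapositively O(not h -> not r). Since O(not h) holds, K gives O(not r).
From O(not r) and premise 4, O(not r -> not k), we obtain O(not k).
Premises 1, 3, 5 do not contribute to this derivation.
So O(not k) holds, i.e. F(k). The claim follows.

Yes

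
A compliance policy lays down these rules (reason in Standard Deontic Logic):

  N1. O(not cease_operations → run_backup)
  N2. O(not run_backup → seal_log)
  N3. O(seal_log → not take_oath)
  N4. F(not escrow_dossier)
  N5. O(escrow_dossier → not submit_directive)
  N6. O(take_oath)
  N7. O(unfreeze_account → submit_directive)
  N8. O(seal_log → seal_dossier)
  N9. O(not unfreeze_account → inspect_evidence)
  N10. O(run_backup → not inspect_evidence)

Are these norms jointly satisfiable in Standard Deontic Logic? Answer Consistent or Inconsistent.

From premise 6 we have O(take_oath).
Premise 3, O(seal_log → not take_oath), contraposes to O(take_oath → not seal_log); with O(take_oath) we get O(not seal_log).
The contrapositive of premise 2 (O(not run_backup → seal_log)) is O(not seal_log → run_backup), and O(not seal_log) is already established, so O(run_backup).
Applying K to premise 10 (O(run_backup → not inspect_evidence)) and O(run_backup) yields O(not inspect_evidence).
Premise 9, O(not unfreeze_account → inspect_evidence), contraposes to O(not inspect_evidence → unfreeze_account); with O(not inspect_evidence) we get O(unfreeze_account).
Premise 7 is O(unfreeze_account → submit_directive); since O(unfreeze_account), deontic closure gives O(submit_directive).
Premise 5, O(escrow_dossier → not submit_directive), contraposes to O(submit_directive → not escrow_dossier); with O(submit_directive) we get O(not escrow_dossier).
Yet premise 4 is F(not escrow_dossier), i.e. O(escrow_dossier).
We now have both O(not escrow_dossier) and O(escrow_dossier) — escrow_dossier is simultaneously obligatory and forbidden, violating the D-axiom.

Inconsistent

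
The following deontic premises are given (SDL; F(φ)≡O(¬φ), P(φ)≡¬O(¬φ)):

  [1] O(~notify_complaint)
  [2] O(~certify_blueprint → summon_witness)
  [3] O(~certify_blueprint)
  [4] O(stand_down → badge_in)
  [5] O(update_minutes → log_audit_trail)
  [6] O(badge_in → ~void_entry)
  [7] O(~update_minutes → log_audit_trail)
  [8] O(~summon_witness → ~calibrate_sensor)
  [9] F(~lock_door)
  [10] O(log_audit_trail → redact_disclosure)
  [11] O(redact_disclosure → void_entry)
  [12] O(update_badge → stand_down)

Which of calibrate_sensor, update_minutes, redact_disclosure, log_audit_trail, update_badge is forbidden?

By case analysis on ~update_minutes: premise 7 gives O(~update_minutes → log_audit_trail) and premise 5 gives O(update_minutes → log_audit_trail), so O(log_audit_trail) either way.
Applying K to premise 10 (O(log_audit_trail → redact_disclosure)) and O(log_audit_trail) yields O(redact_disclosure).
From O(redact_disclosure) and premise 11, O(redact_disclosure → void_entry), we obtain O(void_entry).
Premise 6 is O(badge_in → ~void_entry); contrapositively O(void_entry → ~badge_in). Since O(void_entry) holds, K gives O(~badge_in).
Premise 4, O(stand_down → badge_in), contraposes to O(~badge_in → ~stand_down); with O(~badge_in) we get O(~stand_down).
The contrapositive of premise 12 (O(update_badge → stand_down)) is O(~stand_down → ~update_badge), and O(~stand_down) is already established, so O(~update_badge).
So O(~update_badge) holds, i.e. update_badge is forbidden. None of the other listed options is forbidden under the premises.

update_badge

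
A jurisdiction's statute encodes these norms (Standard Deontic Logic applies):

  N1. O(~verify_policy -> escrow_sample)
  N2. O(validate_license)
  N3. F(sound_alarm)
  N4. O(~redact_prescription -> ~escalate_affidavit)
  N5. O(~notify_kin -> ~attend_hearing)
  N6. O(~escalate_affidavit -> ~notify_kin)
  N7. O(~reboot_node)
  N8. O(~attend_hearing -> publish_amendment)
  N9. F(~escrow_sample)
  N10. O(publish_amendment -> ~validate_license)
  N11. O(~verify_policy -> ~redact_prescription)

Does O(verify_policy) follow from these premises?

Premise 2 states O(validate_license) outright.
Premise 10, O(publish_amendment -> ~validate_license), contraposes to O(validate_license -> ~publish_amendment); with O(validate_license) we get O(~publish_amendment).
Premise 8, O(~attend_hearing -> publish_amendment), contraposes to O(~publish_amendment -> attend_hearing); with O(~publish_amendment) we get O(attend_hearing).
Premise 5, O(~notify_kin -> ~attend_hearing), contraposes to O(attend_hearing -> notify_kin); with O(attend_hearing) we get O(notify_kin).
Premise 6, O(~escalate_affidavit -> ~notify_kin), contraposes to O(notify_kin -> escalate_affidavit); with O(notify_kin) we get O(escalate_affidavit).
Premise 4, O(~redact_prescription -> ~escalate_affidavit), contraposes to O(escalate_affidavit -> redact_prescription); with O(escalate_affidavit) we get O(redact_prescription).
Premise 11, O(~verify_policy -> ~redact_prescription), contraposes to O(redact_prescription -> verify_policy); with O(redact_prescription) we get O(verify_policy).
Premises 1, 3, 7, 9 do not contribute to this derivation.
So O(verify_policy) follows.

Yes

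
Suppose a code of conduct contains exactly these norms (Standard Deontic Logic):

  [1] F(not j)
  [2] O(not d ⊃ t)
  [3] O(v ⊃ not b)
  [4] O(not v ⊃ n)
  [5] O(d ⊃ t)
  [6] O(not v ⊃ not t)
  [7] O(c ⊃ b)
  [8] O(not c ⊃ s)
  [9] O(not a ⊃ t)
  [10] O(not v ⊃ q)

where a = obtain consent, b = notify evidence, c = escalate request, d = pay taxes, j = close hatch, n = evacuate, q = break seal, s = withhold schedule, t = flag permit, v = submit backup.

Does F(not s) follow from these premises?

Yes

Premises 5 and 2 are O(d ⊃ t) and O(not d ⊃ t); every ideal world satisfies d or not d, so in either case t holds — hence O(t).
Premise 6 is O(not v ⊃ not t); contrapositively O(t ⊃ v). Since O(t) holds, K gives O(v).
With premise 3, O(v ⊃ not b), the K-axiom yields O(not b).
Premise 7, O(c ⊃ b), contraposes to O(not b ⊃ not c); with O(not b) we get O(not c).
With premise 8, O(not c ⊃ s), the K-axiom yields O(s).
Premises 1, 4, 9, 10 do not contribute to this derivation.
So O(s) holds, i.e. F(not s). The claim follows.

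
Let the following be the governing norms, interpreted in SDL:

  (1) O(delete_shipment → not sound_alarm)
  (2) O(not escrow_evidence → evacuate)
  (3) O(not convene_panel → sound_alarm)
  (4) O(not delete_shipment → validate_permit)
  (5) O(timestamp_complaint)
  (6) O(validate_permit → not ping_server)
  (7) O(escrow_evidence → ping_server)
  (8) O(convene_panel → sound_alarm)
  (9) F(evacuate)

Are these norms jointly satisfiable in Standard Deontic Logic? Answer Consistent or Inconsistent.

Inconsistent

By case analysis on not convene_panel: premise 3 gives O(not convene_panel → sound_alarm) and premise 8 gives O(convene_panel → sound_alarm), so O(sound_alarm) either way.
Premise 1 is O(delete_shipment → not sound_alarm); contrapositively O(sound_alarm → not delete_shipment). Since O(sound_alarm) holds, K gives O(not delete_shipment).
From O(not delete_shipment) and premise 4, O(not delete_shipment → validate_permit), we obtain O(validate_permit).
With premise 6, O(validate_permit → not ping_server), the K-axiom yields O(not ping_server).
The contrapositive of premise 7 (O(escrow_evidence → ping_server)) is O(not ping_server → not escrow_evidence), and O(not ping_server) is already established, so O(not escrow_evidence).
From O(not escrow_evidence) and premise 2, O(not escrow_evidence → evacuate), we obtain O(evacuate).
However, F(evacuate) at premise 9 amounts to O(not evacuate).
We now have both O(evacuate) and O(not evacuate) — evacuate is simultaneously obligatory and forbidden, violating the D-axiom.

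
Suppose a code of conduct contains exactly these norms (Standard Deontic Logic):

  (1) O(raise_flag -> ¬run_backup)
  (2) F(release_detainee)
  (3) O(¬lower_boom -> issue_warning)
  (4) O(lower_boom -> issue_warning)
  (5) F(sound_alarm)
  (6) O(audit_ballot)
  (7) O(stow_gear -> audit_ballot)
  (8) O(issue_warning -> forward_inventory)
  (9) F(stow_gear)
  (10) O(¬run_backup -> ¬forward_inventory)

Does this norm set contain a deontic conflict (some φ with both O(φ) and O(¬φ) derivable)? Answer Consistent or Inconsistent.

Premise 7 is O(stow_gear -> audit_ballot); even if O(audit_ballot) held, inferring O(stow_gear) would be affirming the consequent — invalid.
So O(stow_gear) is not derivable, and the apparent clash with O(¬stow_gear) does not arise.
A world satisfying every obligation exists (e.g. audit_ballot=true, forward_inventory=true, issue_warning=true, lower_boom=false, raise_flag=false, release_detainee=false, run_backup=true, sound_alarm=false, stow_gear=false); no atom is both obligatory and forbidden, so the set is consistent.

Consistent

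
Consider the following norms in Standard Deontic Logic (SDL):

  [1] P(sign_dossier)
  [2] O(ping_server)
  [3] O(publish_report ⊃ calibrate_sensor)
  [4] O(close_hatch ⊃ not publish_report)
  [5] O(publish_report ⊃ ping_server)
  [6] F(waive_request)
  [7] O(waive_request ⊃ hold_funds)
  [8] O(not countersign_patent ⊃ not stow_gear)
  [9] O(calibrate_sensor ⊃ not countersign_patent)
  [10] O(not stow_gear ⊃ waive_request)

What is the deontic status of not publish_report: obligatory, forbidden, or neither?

F(waive_request) at premise 6 means O(not waive_request).
Premise 10 is O(not stow_gear ⊃ waive_request); contrapositively O(not waive_request ⊃ stow_gear). Since O(not waive_request) holds, K gives O(stow_gear).
Premise 8, O(not countersign_patent ⊃ not stow_gear), contraposes to O(stow_gear ⊃ countersign_patent); with O(stow_gear) we get O(countersign_patent).
Premise 9, O(calibrate_sensor ⊃ not countersign_patent), contraposes to O(countersign_patent ⊃ not calibrate_sensor); with O(countersign_patent) we get O(not calibrate_sensor).
The contrapositive of premise 3 (O(publish_report ⊃ calibrate_sensor)) is O(not calibrate_sensor ⊃ not publish_report), and O(not calibrate_sensor) is already established, so O(not publish_report).
Premises 1, 2, 4, 5, 7 do not contribute to this derivation.
Hence not publish_report is obligatory.

Obligatory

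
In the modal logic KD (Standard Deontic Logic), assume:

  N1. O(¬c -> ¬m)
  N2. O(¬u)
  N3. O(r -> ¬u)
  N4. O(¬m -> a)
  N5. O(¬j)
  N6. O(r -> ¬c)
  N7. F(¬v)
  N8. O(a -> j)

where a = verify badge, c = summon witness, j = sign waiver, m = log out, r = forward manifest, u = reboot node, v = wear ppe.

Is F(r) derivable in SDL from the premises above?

From premise 5 we have O(¬j).
Premise 8, O(a -> j), contraposes to O(¬j -> ¬a); with O(¬j) we get O(¬a).
Premise 4 is O(¬m -> a); contrapositively O(¬a -> m). Since O(¬a) holds, K gives O(m).
Premise 1 is O(¬c -> ¬m); contrapositively O(m -> c). Since O(m) holds, K gives O(c).
Premise 6, O(r -> ¬c), contraposes to O(c -> ¬r); with O(c) we get O(¬r).
Premises 2, 3, 7 do not contribute to this derivation.
So O(¬r) holds, i.e. F(r). The claim follows.

Yes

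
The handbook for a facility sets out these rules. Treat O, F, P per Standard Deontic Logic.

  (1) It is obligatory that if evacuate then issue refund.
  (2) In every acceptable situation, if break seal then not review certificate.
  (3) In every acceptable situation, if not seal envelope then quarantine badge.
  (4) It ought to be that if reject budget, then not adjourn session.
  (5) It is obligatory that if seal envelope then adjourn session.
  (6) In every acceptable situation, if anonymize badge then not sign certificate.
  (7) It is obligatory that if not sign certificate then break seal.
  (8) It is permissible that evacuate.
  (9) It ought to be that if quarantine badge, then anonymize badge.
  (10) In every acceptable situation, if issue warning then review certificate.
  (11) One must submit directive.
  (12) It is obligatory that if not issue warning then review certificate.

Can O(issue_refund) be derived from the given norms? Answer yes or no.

No

Premise 1 is O(evacuate → issue_refund), but O(evacuate) is not derivable from the premises (the permission P(evacuate) asserts only ¬O(¬evacuate), not O(evacuate)), so it does not yield O(issue_refund).
No other premise forces O(issue_refund). An ideal world satisfying every premise can still have issue_refund false, so O(issue_refund) is not derivable.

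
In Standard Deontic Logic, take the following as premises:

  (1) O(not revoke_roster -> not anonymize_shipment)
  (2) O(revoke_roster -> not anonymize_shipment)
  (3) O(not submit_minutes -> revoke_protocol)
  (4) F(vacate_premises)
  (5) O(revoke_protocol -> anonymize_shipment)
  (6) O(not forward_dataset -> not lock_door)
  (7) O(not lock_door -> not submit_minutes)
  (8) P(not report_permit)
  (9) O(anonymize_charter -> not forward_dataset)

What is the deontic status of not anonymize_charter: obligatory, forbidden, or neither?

Obligatory

Premises 2 and 1 are O(revoke_roster -> not anonymize_shipment) and O(not revoke_roster -> not anonymize_shipment); every ideal world satisfies revoke_roster or not revoke_roster, so in either case not anonymize_shipment holds — hence O(not anonymize_shipment).
Premise 5 is O(revoke_protocol -> anonymize_shipment); contrapositively O(not anonymize_shipment -> not revoke_protocol). Since O(not anonymize_shipment) holds, K gives O(not revoke_protocol).
Premise 3, O(not submit_minutes -> revoke_protocol), contraposes to O(not revoke_protocol -> submit_minutes); with O(not revoke_protocol) we get O(submit_minutes).
Premise 7, O(not lock_door -> not submit_minutes), contraposes to O(submit_minutes -> lock_door); with O(submit_minutes) we get O(lock_door).
Premise 6, O(not forward_dataset -> not lock_door), contraposes to O(lock_door -> forward_dataset); with O(lock_door) we get O(forward_dataset).
Premise 9, O(anonymize_charter -> not forward_dataset), contraposes to O(forward_dataset -> not anonymize_charter); with O(forward_dataset) we get O(not anonymize_charter).
Premises 4, 8 do not contribute to this derivation.
Hence not anonymize_charter is obligatory.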